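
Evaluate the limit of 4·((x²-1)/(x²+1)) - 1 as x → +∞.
Evaluate the dominant behaviour as x → +∞; each term tends to a finite value or vanishes.
Limit = 3.

Final answer: 3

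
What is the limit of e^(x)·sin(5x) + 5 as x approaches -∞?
Evaluate the dominant behaviour as x → -∞; each term tends to a finite value or vanishes.
Limit = 5.

Final answer: 5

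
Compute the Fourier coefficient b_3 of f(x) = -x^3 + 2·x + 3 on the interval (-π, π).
b_3 = (1/π) ∫_{-π}^{π} f(x)·sin(3x) dx.
Evaluate the integral (use parity and integration by parts as needed): b_3 = 16/9 - 2·π^2/3.

Final answer: 16/9 - 2·π^2/3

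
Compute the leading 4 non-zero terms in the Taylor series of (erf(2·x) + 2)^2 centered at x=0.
-64·x^3/(3·√(π)) + 16·x^2/π + 16·x/√(π) + 4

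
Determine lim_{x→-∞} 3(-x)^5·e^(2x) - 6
The product is a 0·∞ indeterminate form at x → -∞.
Rewrite the product as 3(-x)^5 / e^(-2x) (an ∞/∞ form) and apply L'Hôpital, or use the standard hierarchy e^(2|x|) ≫ |(-x)^5| as x → -∞.
The indeterminate product → 0, so the limit = -6.

Final answer: -6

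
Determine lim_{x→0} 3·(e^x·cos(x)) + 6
Direct substitution at x = 0 gives 9.

Final answer: 9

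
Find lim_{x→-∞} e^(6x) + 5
Evaluate the dominant behaviour as x → -∞; each term tends to a finite value or vanishes.
Limit = 5.

Final answer: 5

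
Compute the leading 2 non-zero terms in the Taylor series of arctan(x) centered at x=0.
-x^3/3 + x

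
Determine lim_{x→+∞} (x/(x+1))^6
As x → +∞: x/(x+1) = 1/(1 + 1/x) → 1, and the 6th power of a limit-1 base also → 1.
Limit = 1.

Final answer: 1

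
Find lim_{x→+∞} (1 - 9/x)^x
As x → +∞: this is the defining limit (1 - 9/x)^x → e^(-9).
Limit = e^(-9).

Final answer: e^(-9)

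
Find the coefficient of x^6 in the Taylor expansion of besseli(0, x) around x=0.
Expand to order 6: besseli(0, x) = x^6/2304 + x^4/64 + x^2/4 + 1 + O(x^7).
The coefficient of x^6 is 1/2304.

Final answer: 1/2304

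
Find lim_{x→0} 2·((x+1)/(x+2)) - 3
Direct substitution at x = 0 gives -2.

Final answer: -2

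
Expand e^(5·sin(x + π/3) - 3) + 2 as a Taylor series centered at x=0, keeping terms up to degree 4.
x^4·(-365·√(3)·e^(-3 + 5·√(3)/2)/96 + 375·e^(-3 + 5·√(3)/2)/128) + x^3·(-25·√(3)·e^(-3 + 5·√(3)/2)/8 + 35·e^(-3 + 5·√(3)/2)/16) + x^2·(-5·√(3)·e^(-3 + 5·√(3)/2)/4 + 25·e^(-3 + 5·√(3)/2)/8) + 5·x·e^(-3 + 5·√(3)/2)/2 + 2 + e^(-3 + 5·√(3)/2)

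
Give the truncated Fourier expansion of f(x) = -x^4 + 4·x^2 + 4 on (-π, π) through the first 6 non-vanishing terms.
(-64 + 8·π^2)·cos(x) + (7 - 2·π^2)·cos(2·x) + (-64/27 + 8·π^2/9)·cos(3·x) + (19/16 - π^2/2)·cos(4·x) + (-448/625 + 8·π^2/25)·cos(5·x) - π^4/5 + 4 + 4·π^2/3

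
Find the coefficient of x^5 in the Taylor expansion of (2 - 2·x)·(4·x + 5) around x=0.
Expand to order 5: (2 - 2·x)·(4·x + 5) = -8·x^2 - 2·x + 10 + O(x^6).
The coefficient of x^5 is 0.

Final answer: 0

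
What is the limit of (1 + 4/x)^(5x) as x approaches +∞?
As x → +∞: write (1 + 4/x)^(5x) = ((1 + 4/x)^x)^5 → (e^4)^5 = e^20.
Limit = e^(20).

Final answer: e^(20)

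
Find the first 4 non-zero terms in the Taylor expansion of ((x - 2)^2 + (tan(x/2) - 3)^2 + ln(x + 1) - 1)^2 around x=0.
-7·x^3 + 54·x^2 - 144·x + 144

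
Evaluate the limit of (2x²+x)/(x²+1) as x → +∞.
Evaluate the dominant behaviour as x → +∞; each term tends to a finite value or vanishes.
Limit = 2.

Final answer: 2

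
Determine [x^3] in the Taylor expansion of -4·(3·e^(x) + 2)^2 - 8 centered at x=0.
Expand to order 3: -4·(3·e^(x) + 2)^2 - 8 = -56·x^3 - 96·x^2 - 120·x - 108 + O(x^4).
The coefficient of x^3 is -56.

Final answer: -56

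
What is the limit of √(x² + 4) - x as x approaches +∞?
This is an ∞ − ∞ indeterminate form.
Multiply and divide by the conjugate √(x²+4) + x; the x² terms cancel, leaving 4/(√(x²+4)+x) → 0.
Limit = 0.

Final answer: 0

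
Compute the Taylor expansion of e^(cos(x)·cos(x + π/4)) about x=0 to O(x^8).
x^7·(1081·√(2)·e^(√(2)/2)/11520 + 419·e^(√(2)/2)/2880) + x^6·(53·e^(√(2)/2)/1152 + 401·√(2)·e^(√(2)/2)/2880) + x^5·(-11·e^(√(2)/2)/24 - 7·√(2)·e^(√(2)/2)/64) + x^4·(-7·e^(√(2)/2)/96 + √(2)·e^(√(2)/2)/24) + x^3·(7·√(2)·e^(√(2)/2)/24 + e^(√(2)/2)/2) + x^2·(-√(2)·e^(√(2)/2)/2 + e^(√(2)/2)/4) - √(2)·x·e^(√(2)/2)/2 + e^(√(2)/2)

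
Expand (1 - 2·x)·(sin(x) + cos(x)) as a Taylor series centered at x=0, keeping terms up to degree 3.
5·x^3/6 - 5·x^2/2 - x + 1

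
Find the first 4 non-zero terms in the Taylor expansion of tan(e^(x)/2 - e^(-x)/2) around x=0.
29·x^7/144 + 37·x^5/120 + x^3/2 + x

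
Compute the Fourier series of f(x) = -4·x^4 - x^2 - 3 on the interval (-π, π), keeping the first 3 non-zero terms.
(-188 + 32·π^2)·cos(x) + (11 - 8·π^2)·cos(2·x) - 4·π^4/5 - π^2/3 - 3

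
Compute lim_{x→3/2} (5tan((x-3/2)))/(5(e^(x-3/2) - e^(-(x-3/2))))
Both numerator and denominator → 0 as x → 3/2; this is a 0/0 indeterminate form.
Expand each to leading order near x = 3/2: numerator ~ 5·(x - 3/2), denominator ~ 10·(x - 3/2).
The limit of the ratio is 1/2.

Final answer: 1/2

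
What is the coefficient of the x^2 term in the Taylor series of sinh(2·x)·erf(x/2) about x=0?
Expand to order 2: sinh(2·x)·erf(x/2) = 2·x^2/√(π) + O(x^3).
The coefficient of x^2 is 2/√(π).

Final answer: 2/√(π)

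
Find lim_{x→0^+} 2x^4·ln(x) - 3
The product is a 0·∞ indeterminate form at x → 0⁺.
Rewrite the product as 2·ln(x) / x^(-4) and apply L'Hôpital, or use the standard hierarchy x^(-4) ≫ |ln x| as x → 0⁺.
The indeterminate product → 0, so the limit = -3.

Final answer: -3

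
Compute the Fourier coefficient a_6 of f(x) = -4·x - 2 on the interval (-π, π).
a_6 = (1/π) ∫_{-π}^{π} f(x)·cos(6x) dx.
Evaluate the integral (use parity and integration by parts as needed): a_6 = 0.

Final answer: 0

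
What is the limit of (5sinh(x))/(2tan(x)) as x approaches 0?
Both numerator and denominator → 0 as x → 0; this is a 0/0 indeterminate form.
Expand each to leading order near x = 0: numerator ~ 5·x, denominator ~ 2·x.
The limit of the ratio is 5/2.

Final answer: 5/2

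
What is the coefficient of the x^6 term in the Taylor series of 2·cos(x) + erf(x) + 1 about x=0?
Expand to order 6: 2·cos(x) + erf(x) + 1 = -x^6/360 + x^5/(5·√(π)) + x^4/12 - 2·x^3/(3·√(π)) - x^2 + 2·x/√(π) + 3 + O(x^7).
The coefficient of x^6 is -1/360.

Final answer: -1/360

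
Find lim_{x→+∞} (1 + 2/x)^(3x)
As x → +∞: write (1 + 2/x)^(3x) = ((1 + 2/x)^x)^3 → (e^2)^3 = e^6.
Limit = e^(6).

Final answer: e^(6)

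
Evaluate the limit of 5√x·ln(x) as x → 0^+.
This is a 0·∞ indeterminate form at x → 0⁺.
Rewrite the product as 5·ln(x) / x^(-1/2) and apply L'Hôpital, or use the standard hierarchy x^(-1/2) ≫ |ln x| as x → 0⁺.
The indeterminate product → 0, so the limit = 0.

Final answer: 0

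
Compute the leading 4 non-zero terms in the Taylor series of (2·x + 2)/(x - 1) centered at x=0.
-4·x^3 - 4·x^2 - 4·x - 2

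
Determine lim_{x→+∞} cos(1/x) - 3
Evaluate the dominant behaviour as x → +∞; each term tends to a finite value or vanishes.
Limit = -2.

Final answer: -2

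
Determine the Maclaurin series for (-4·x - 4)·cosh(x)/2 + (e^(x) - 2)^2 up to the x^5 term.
3·x^5/20 + 5·x^4/12 - x^3/3 - x^2 - 4·x - 1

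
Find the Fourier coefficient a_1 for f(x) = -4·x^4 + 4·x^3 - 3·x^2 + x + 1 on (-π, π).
a_1 = (1/π) ∫_{-π}^{π} f(x)·cos(1x) dx.
Evaluate the integral (use parity and integration by parts as needed): a_1 = -180 + 32·π^2.

Final answer: -180 + 32·π^2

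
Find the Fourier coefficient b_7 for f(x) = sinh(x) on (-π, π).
b_7 = (1/π) ∫_{-π}^{π} f(x)·sin(7x) dx.
Evaluate the integral (use parity and integration by parts as needed): b_7 = 7·sinh(π)/(25·π).

Final answer: 7·sinh(π)/(25·π)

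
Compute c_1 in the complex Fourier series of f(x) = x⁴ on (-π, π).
Compute the real Fourier coefficients first: a_1 = 48 - 8·π^2, b_1 = 0.
Then c_1 = (a_1 − i·b_1)/2 = 24 - 4·π^2.

Final answer: 24 - 4·π^2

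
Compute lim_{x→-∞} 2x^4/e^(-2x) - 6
The quotient is an ∞/∞ indeterminate form as x → -∞.
Compare growth rates of the dominant terms (exponentials ≫ polynomials ≫ logarithms), or apply L'Hôpital's rule; the quotient → 0.
Adding the constant: 0 - 6 = -6. Limit = -6.

Final answer: -6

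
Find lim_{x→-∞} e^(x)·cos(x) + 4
Evaluate the dominant behaviour as x → -∞; each term tends to a finite value or vanishes.
Limit = 4.

Final answer: 4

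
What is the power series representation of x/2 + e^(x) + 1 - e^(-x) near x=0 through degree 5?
x^5/60 + x^3/3 + 5·x/2 + 1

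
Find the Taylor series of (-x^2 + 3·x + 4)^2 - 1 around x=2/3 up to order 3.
2419/81 + 500·(x - 2/3)/27 - 25·(x - 2/3)^2/3 - 10·(x - 2/3)^3/3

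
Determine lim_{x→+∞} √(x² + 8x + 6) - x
As x → +∞: multiply by the conjugate to get (8x+6)/(√(x²+8x+6)+x); the denominator ~ 2x, so the limit is 8/2 = 4.
Limit = 4.

Final answer: 4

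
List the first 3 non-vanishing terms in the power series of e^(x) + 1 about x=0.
x^2/2 + x + 2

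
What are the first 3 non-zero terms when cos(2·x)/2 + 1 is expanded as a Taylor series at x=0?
x^4/3 - x^2 + 3/2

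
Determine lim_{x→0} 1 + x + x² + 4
Direct substitution at x = 0 gives 5.

Final answer: 5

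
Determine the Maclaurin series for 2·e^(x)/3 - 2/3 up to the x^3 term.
x^3/9 + x^2/3 + 2·x/3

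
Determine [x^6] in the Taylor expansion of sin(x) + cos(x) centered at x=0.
Expand to order 6: sin(x) + cos(x) = -x^6/720 + x^5/120 + x^4/24 - x^3/6 - x^2/2 + x + 1 + O(x^7).
The coefficient of x^6 is -1/720.

Final answer: -1/720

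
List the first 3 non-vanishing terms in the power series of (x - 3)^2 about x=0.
x^2 - 6·x + 9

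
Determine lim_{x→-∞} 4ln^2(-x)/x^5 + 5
The quotient is an ∞/∞ indeterminate form as x → -∞.
Compare growth rates of the dominant terms (exponentials ≫ polynomials ≫ logarithms), or apply L'Hôpital's rule; the quotient → 0.
Adding the constant: 0 + 5 = 5. Limit = 5.

Final answer: 5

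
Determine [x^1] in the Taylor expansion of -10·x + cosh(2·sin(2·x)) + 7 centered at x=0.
Expand to order 1: -10·x + cosh(2·sin(2·x)) + 7 = 8 - 10·x + O(x^2).
The coefficient of x^1 is -10.

Final answer: -10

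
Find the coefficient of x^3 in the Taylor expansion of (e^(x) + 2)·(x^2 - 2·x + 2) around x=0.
Expand to order 3: (e^(x) + 2)·(x^2 - 2·x + 2) = x^3/3 + 2·x^2 - 4·x + 6 + O(x^4).
The coefficient of x^3 is 1/3.

Final answer: 1/3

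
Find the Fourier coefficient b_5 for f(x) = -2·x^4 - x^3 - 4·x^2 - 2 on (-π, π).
b_5 = (1/π) ∫_{-π}^{π} f(x)·sin(5x) dx.
Evaluate the integral (use parity and integration by parts as needed): b_5 = 12/125 - 2·π^2/5.

Final answer: 12/125 - 2·π^2/5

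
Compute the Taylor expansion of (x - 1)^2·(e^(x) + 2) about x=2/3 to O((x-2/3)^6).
e^(2/3)/9 + 2/9 + (-4/3 - 5·e^(2/3)/9)·(x - 2/3) + (7·e^(2/3)/18 + 2)·(x - 2/3)^2 + 37·e^(2/3)·(x - 2/3)^3/54 + 85·e^(2/3)·(x - 2/3)^4/216 + 151·e^(2/3)·(x - 2/3)^5/1080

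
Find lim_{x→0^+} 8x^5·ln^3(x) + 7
The product is a 0·∞ indeterminate form at x → 0⁺.
Rewrite the product as 8·ln^3(x) / x^(-5) and apply L'Hôpital, or use the standard hierarchy x^(-5) ≫ |ln x|^3 as x → 0⁺.
The indeterminate product → 0, so the limit = 7.

Final answer: 7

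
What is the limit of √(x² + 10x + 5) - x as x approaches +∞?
As x → +∞: multiply by the conjugate to get (10x+5)/(√(x²+10x+5)+x); the denominator ~ 2x, so the limit is 10/2 = 5.
Limit = 5.

Final answer: 5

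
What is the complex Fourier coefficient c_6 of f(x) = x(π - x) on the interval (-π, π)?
Compute the real Fourier coefficients first: a_6 = -1/9, b_6 = -π/3.
Then c_6 = (a_6 − i·b_6)/2 = -1/18 + i·π/6.

Final answer: -1/18 + i·π/6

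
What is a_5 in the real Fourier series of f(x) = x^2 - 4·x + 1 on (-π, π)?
a_5 = (1/π) ∫_{-π}^{π} f(x)·cos(5x) dx.
Evaluate the integral (use parity and integration by parts as needed): a_5 = -4/25.

Final answer: -4/25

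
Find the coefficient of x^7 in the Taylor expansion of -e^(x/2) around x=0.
Expand to order 7: -e^(x/2) = -x^7/645120 - x^6/46080 - x^5/3840 - x^4/384 - x^3/48 - x^2/8 - x/2 - 1 + O(x^8).
The coefficient of x^7 is -1/645120.

Final answer: -1/645120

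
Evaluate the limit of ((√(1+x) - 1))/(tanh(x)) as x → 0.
Both numerator and denominator → 0 as x → 0; this is a 0/0 indeterminate form.
Expand each to leading order near x = 0: numerator ~ x/2, denominator ~ x.
The limit of the ratio is 1/2.

Final answer: 1/2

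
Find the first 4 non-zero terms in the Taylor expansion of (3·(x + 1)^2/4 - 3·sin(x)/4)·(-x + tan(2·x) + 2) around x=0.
3·x^3 + 9·x^2/4 + 9·x/4 + 3/2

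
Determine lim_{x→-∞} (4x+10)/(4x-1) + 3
Evaluate the dominant behaviour as x → -∞; each term tends to a finite value or vanishes.
Limit = 4.

Final answer: 4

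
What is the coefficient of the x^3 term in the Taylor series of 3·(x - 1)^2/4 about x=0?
Expand to order 3: 3·(x - 1)^2/4 = 3·x^2/4 - 3·x/2 + 3/4 + O(x^4).
The coefficient of x^3 is 0.

Final answer: 0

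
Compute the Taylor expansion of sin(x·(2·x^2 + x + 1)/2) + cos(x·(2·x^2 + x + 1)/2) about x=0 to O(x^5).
-263·x^4/384 + 35·x^3/48 + 3·x^2/8 + x/2 + 1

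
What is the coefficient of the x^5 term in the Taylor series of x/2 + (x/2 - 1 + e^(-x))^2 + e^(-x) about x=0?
Expand to order 5: x/2 + (x/2 - 1 + e^(-x))^2 + e^(-x) = -13·x^5/60 + 11·x^4/24 - 2·x^3/3 + 3·x^2/4 - x/2 + 1 + O(x^6).
The coefficient of x^5 is -13/60.

Final answer: -13/60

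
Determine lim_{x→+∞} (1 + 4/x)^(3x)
As x → +∞: write (1 + 4/x)^(3x) = ((1 + 4/x)^x)^3 → (e^4)^3 = e^12.
Limit = e^(12).

Final answer: e^(12)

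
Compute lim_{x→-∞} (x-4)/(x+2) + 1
Evaluate the dominant behaviour as x → -∞; each term tends to a finite value or vanishes.
Limit = 2.

Final answer: 2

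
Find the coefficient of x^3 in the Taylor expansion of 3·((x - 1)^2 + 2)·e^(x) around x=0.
Expand to order 3: 3·((x - 1)^2 + 2)·e^(x) = 3·x^3/2 + 3·x^2/2 + 3·x + 9 + O(x^4).
The coefficient of x^3 is 3/2.

Final answer: 3/2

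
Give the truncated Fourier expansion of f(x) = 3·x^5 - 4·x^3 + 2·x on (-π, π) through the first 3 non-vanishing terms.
(-128·π^2 + 6·π^4 + 772)·sin(x) + (-3·π^4 - 61/2 + 19·π^2)·sin(2·x) + (-64·π^2/9 + 164/27 + 2·π^4)·sin(3·x)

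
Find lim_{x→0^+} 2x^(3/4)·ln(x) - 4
The product is a 0·∞ indeterminate form at x → 0⁺.
Rewrite the product as 2·ln(x) / x^(-3/4) and apply L'Hôpital, or use the standard hierarchy x^(-3/4) ≫ |ln x| as x → 0⁺.
The indeterminate product → 0, so the limit = -4.

Final answer: -4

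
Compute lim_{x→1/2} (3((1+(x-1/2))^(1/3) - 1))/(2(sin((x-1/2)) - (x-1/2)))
Both numerator and denominator → 0 as x → 1/2; this is a 0/0 indeterminate form.
Expand each to leading order near x = 1/2: numerator ~ (x - 1/2), denominator ~ -(x - 1/2)^3/3.
The limit of the ratio is -∞.

Final answer: -∞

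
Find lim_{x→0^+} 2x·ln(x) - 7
The product is a 0·∞ indeterminate form at x → 0⁺.
Rewrite the product as 2·ln(x) / x^(-1) and apply L'Hôpital, or use the standard hierarchy x^(-1) ≫ |ln x| as x → 0⁺.
The indeterminate product → 0, so the limit = -7.

Final answer: -7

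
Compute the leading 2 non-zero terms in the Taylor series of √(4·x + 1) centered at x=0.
2·x + 1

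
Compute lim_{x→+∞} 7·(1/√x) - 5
Evaluate the dominant behaviour as x → +∞; each term tends to a finite value or vanishes.
Limit = -5.

Final answer: -5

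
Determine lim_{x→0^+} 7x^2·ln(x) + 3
The product is a 0·∞ indeterminate form at x → 0⁺.
Rewrite the product as 7·ln(x) / x^(-2) and apply L'Hôpital, or use the standard hierarchy x^(-2) ≫ |ln x| as x → 0⁺.
The indeterminate product → 0, so the limit = 3.

Final answer: 3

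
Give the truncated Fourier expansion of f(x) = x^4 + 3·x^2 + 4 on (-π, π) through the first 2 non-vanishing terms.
(36 - 8·π^2)·cos(x) + 4 + π^2 + π^4/5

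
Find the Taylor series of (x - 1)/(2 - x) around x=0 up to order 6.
x^6/128 + x^5/64 + x^4/32 + x^3/16 + x^2/8 + x/4 - 1/2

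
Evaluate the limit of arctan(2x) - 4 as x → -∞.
Evaluate the dominant behaviour as x → -∞; each term tends to a finite value or vanishes.
Limit = -4 - π/2.

Final answer: -4 - π/2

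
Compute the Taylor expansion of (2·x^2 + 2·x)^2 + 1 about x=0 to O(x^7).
4·x^4 + 8·x^3 + 4·x^2 + 1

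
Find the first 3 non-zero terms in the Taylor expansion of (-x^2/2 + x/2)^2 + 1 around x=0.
-x^3/2 + x^2/4 + 1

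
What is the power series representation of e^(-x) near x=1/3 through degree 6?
e^(-1/3) - e^(-1/3)·(x - 1/3) + e^(-1/3)·(x - 1/3)^2/2 - e^(-1/3)·(x - 1/3)^3/6 + e^(-1/3)·(x - 1/3)^4/24 - e^(-1/3)·(x - 1/3)^5/120 + e^(-1/3)·(x - 1/3)^6/720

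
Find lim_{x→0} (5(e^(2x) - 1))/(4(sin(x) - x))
Both numerator and denominator → 0 as x → 0; this is a 0/0 indeterminate form.
Expand each to leading order near x = 0: numerator ~ 10·x, denominator ~ -2·x^3/3.
The limit of the ratio is -∞.

Final answer: -∞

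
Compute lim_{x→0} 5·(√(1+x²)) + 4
Direct substitution at x = 0 gives 9.

Final answer: 9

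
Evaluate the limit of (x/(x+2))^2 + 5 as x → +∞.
As x → +∞: x/(x+2) = 1/(1 + 2/x) → 1, and the 2nd power of a limit-1 base also → 1; with the additive constant, 1 + 5 = 6.
Limit = 6.

Final answer: 6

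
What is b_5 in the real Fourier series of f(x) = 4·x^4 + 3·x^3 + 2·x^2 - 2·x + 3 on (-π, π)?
b_5 = (1/π) ∫_{-π}^{π} f(x)·sin(5x) dx.
Evaluate the integral (use parity and integration by parts as needed): b_5 = -136/125 + 6·π^2/5.

Final answer: -136/125 + 6·π^2/5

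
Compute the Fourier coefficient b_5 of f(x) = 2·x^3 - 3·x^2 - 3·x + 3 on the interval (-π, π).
b_5 = (1/π) ∫_{-π}^{π} f(x)·sin(5x) dx.
Evaluate the integral (use parity and integration by parts as needed): b_5 = -174/125 + 4·π^2/5.

Final answer: -174/125 + 4·π^2/5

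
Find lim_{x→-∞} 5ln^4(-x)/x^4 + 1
The quotient is an ∞/∞ indeterminate form as x → -∞.
Compare growth rates of the dominant terms (exponentials ≫ polynomials ≫ logarithms), or apply L'Hôpital's rule; the quotient → 0.
Adding the constant: 0 + 1 = 1. Limit = 1.

Final answer: 1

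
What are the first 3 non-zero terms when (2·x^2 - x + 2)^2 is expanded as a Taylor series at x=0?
9·x^2 - 4·x + 4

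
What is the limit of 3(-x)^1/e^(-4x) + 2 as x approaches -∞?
The quotient is an ∞/∞ indeterminate form as x → -∞.
Compare growth rates of the dominant terms (exponentials ≫ polynomials ≫ logarithms), or apply L'Hôpital's rule; the quotient → 0.
Adding the constant: 0 + 2 = 2. Limit = 2.

Final answer: 2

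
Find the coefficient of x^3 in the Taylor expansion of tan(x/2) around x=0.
Expand to order 3: tan(x/2) = x^3/24 + x/2 + O(x^4).
The coefficient of x^3 is 1/24.

Final answer: 1/24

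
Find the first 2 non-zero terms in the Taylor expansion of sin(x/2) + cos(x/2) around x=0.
x/2 + 1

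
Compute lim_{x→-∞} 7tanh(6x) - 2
Evaluate the dominant behaviour as x → -∞; each term tends to a finite value or vanishes.
Limit = -9.

Final answer: -9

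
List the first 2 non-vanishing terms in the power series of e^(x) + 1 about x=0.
x + 2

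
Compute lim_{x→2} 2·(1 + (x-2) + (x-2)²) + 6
Direct substitution at x = 2 gives 8.

Final answer: 8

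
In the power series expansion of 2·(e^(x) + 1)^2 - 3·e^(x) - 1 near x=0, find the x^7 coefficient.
Expand to order 7: 2·(e^(x) + 1)^2 - 3·e^(x) - 1 = 257·x^7/5040 + 43·x^6/240 + 13·x^5/24 + 11·x^4/8 + 17·x^3/6 + 9·x^2/2 + 5·x + 4 + O(x^8).
The coefficient of x^7 is 257/5040.

Final answer: 257/5040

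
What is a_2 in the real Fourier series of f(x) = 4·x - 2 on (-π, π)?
a_2 = (1/π) ∫_{-π}^{π} f(x)·cos(2x) dx.
Evaluate the integral (use parity and integration by parts as needed): a_2 = 0.

Final answer: 0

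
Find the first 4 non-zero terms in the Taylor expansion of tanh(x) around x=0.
-17·x^7/315 + 2·x^5/15 - x^3/3 + x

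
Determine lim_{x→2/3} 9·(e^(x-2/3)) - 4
Direct substitution at x = 2/3 gives 5.

Final answer: 5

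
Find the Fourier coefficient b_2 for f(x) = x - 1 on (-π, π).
b_2 = (1/π) ∫_{-π}^{π} f(x)·sin(2x) dx.
Evaluate the integral (use parity and integration by parts as needed): b_2 = -1.

Final answer: -1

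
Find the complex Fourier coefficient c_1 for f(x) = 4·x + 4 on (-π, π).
Compute the real Fourier coefficients first: a_1 = 0, b_1 = 8.
Then c_1 = (a_1 − i·b_1)/2 = -4·i.

Final answer: -4·i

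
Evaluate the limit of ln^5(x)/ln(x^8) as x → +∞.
This is an ∞/∞ indeterminate form as x → +∞.
Write ln(x^8) = 8·ln(x), reducing the quotient to ln^4(x)/8 → ∞.
Limit = ∞.

Final answer: ∞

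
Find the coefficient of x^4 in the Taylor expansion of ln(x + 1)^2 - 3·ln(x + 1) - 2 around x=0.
Expand to order 4: ln(x + 1)^2 - 3·ln(x + 1) - 2 = 5·x^4/3 - 2·x^3 + 5·x^2/2 - 3·x - 2 + O(x^5).
The coefficient of x^4 is 5/3.

Final answer: 5/3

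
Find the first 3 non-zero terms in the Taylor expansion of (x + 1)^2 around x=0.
x^2 + 2·x + 1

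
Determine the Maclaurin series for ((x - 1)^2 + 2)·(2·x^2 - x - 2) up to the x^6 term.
2·x^4 - 5·x^3 + 6·x^2 + x - 6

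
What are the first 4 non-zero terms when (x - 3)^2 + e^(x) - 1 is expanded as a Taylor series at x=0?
x^3/6 + 3·x^2/2 - 5·x + 9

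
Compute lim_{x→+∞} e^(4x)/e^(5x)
This is an ∞/∞ indeterminate form as x → +∞.
Rewrite e^(4x)/e^(5x) = e^((4−5)x) = e^(-x); the exponent coefficient is -1 < 0 so e^(-x) → 0.
Limit = 0.

Final answer: 0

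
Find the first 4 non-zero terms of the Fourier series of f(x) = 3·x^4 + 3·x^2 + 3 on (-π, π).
(132 - 24·π^2)·cos(x) + (-6 + 6·π^2)·cos(2·x) + (4/9 - 8·π^2/3)·cos(3·x) + 3 + π^2 + 3·π^4/5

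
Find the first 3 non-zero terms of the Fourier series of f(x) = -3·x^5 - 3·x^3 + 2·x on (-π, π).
(-680 - 6·π^4 + 114·π^2)·sin(x) + (-12·π^2 + 16 + 3·π^4)·sin(2·x) + (-2·π^4 - 8/27 + 22·π^2/9)·sin(3·x)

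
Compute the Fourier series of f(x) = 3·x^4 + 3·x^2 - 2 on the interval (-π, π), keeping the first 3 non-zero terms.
(132 - 24·π^2)·cos(x) + (-6 + 6·π^2)·cos(2·x) - 2 + π^2 + 3·π^4/5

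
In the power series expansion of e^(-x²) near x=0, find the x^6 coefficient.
Expand to order 6: e^(-x²) = -x^6/6 + x^4/2 - x^2 + 1 + O(x^7).
The coefficient of x^6 is -1/6.

Final answer: -1/6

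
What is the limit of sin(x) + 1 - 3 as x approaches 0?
Direct substitution at x = 0 gives -2.

Final answer: -2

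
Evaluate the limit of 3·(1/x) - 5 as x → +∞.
Evaluate the dominant behaviour as x → +∞; each term tends to a finite value or vanishes.
Limit = -5.

Final answer: -5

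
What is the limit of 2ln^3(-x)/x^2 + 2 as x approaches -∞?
The quotient is an ∞/∞ indeterminate form as x → -∞.
Compare growth rates of the dominant terms (exponentials ≫ polynomials ≫ logarithms), or apply L'Hôpital's rule; the quotient → 0.
Adding the constant: 0 + 2 = 2. Limit = 2.

Final answer: 2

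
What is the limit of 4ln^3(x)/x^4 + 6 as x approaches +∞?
The quotient is an ∞/∞ indeterminate form as x → +∞.
The polynomial denominator x^4 dominates the logarithmic numerator (any positive power of x ≫ ln^3(x) as x → ∞), so the quotient → 0.
Adding the constant: 0 + 6 = 6. Limit = 6.

Final answer: 6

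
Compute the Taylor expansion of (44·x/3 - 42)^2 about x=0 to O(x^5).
1936·x^2/9 - 1232·x + 1764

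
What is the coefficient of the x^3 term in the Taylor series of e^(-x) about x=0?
Expand to order 3: e^(-x) = -x^3/6 + x^2/2 - x + 1 + O(x^4).
The coefficient of x^3 is -1/6.

Final answer: -1/6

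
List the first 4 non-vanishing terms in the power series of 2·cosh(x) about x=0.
x^6/360 + x^4/12 + x^2 + 2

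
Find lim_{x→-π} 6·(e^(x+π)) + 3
Direct substitution at x = -π gives 9.

Final answer: 9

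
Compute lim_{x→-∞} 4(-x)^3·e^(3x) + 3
The product is a 0·∞ indeterminate form at x → -∞.
Rewrite the product as 4(-x)^3 / e^(-3x) (an ∞/∞ form) and apply L'Hôpital, or use the standard hierarchy e^(3|x|) ≫ |(-x)^3| as x → -∞.
The indeterminate product → 0, so the limit = 3.

Final answer: 3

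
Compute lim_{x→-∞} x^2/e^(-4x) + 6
The quotient is an ∞/∞ indeterminate form as x → -∞.
Compare growth rates of the dominant terms (exponentials ≫ polynomials ≫ logarithms), or apply L'Hôpital's rule; the quotient → 0.
Adding the constant: 0 + 6 = 6. Limit = 6.

Final answer: 6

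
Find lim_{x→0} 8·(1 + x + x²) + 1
Direct substitution at x = 0 gives 9.

Final answer: 9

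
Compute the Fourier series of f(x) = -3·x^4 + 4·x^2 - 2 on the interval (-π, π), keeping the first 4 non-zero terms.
(-160 + 24·π^2)·cos(x) + (13 - 6·π^2)·cos(2·x) + (-32/9 + 8·π^2/3)·cos(3·x) - 3·π^4/5 - 2 + 4·π^2/3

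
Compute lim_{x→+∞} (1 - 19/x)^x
As x → +∞: this is the defining limit (1 - 19/x)^x → e^(-19).
Limit = e^(-19).

Final answer: e^(-19)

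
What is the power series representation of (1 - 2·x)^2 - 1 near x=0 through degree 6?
4·x^2 - 4·x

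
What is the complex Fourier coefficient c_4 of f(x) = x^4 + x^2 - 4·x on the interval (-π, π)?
Compute the real Fourier coefficients first: a_4 = 1/16 + π^2/2, b_4 = 2.
Then c_4 = (a_4 − i·b_4)/2 = 1/32 + π^2/4 - i.

Final answer: 1/32 + π^2/4 - i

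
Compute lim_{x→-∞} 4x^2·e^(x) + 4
The product is a 0·∞ indeterminate form at x → -∞.
Rewrite the product as 4x^2 / e^(-x) (an ∞/∞ form) and apply L'Hôpital, or use the standard hierarchy e^(|x|) ≫ |x^2| as x → -∞.
The indeterminate product → 0, so the limit = 4.

Final answer: 4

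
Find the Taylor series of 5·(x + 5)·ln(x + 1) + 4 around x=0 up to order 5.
15·x^5/4 - 55·x^4/12 + 35·x^3/6 - 15·x^2/2 + 25·x + 4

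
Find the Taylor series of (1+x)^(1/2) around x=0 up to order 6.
-21·x^6/1024 + 7·x^5/256 - 5·x^4/128 + x^3/16 - x^2/8 + x/2 + 1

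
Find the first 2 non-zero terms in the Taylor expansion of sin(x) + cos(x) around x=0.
x + 1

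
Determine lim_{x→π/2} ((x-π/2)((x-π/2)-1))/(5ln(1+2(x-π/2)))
Both numerator and denominator → 0 as x → π/2; this is a 0/0 indeterminate form.
Expand each to leading order near x = π/2: numerator ~ -(x - π/2), denominator ~ 10·(x - π/2).
The limit of the ratio is -1/10.

Final answer: -1/10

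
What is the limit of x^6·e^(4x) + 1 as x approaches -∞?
The product is a 0·∞ indeterminate form at x → -∞.
Rewrite the product as x^6 / e^(-4x) (an ∞/∞ form) and apply L'Hôpital, or use the standard hierarchy e^(4|x|) ≫ |x^6| as x → -∞.
The indeterminate product → 0, so the limit = 1.

Final answer: 1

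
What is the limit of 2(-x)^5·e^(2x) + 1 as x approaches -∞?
The product is a 0·∞ indeterminate form at x → -∞.
Rewrite the product as 2(-x)^5 / e^(-2x) (an ∞/∞ form) and apply L'Hôpital, or use the standard hierarchy e^(2|x|) ≫ |(-x)^5| as x → -∞.
The indeterminate product → 0, so the limit = 1.

Final answer: 1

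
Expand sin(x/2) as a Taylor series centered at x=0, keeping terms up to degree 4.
-x^3/48 + x/2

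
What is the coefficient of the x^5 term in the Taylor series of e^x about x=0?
Expand to order 5: e^x = x^5/120 + x^4/24 + x^3/6 + x^2/2 + x + 1 + O(x^6).
The coefficient of x^5 is 1/120.

Final answer: 1/120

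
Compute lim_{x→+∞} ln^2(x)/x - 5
The quotient is an ∞/∞ indeterminate form as x → +∞.
The polynomial denominator x dominates the logarithmic numerator (any positive power of x ≫ ln^2(x) as x → ∞), so the quotient → 0.
Adding the constant: 0 - 5 = -5. Limit = -5.

Final answer: -5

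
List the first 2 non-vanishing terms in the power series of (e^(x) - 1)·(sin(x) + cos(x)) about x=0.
3·x^2/2 + x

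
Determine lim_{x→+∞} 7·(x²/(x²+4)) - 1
Evaluate the dominant behaviour as x → +∞; each term tends to a finite value or vanishes.
Limit = 6.

Final answer: 6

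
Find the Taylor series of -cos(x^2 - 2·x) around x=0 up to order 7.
x^7/15 - 41·x^6/45 + 4·x^5/3 - x^4/6 - 2·x^3 + 2·x^2 - 1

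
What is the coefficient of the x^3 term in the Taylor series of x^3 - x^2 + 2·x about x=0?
Expand to order 3: x^3 - x^2 + 2·x = x^3 - x^2 + 2·x + O(x^4).
The coefficient of x^3 is 1.

Final answer: 1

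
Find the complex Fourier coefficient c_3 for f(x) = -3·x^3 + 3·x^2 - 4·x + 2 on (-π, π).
Compute the real Fourier coefficients first: a_3 = -4/3, b_3 = -2·π^2 - 4/3.
Then c_3 = (a_3 − i·b_3)/2 = -2/3 + 2·i/3 + i·π^2.

Final answer: -2/3 + 2·i/3 + i·π^2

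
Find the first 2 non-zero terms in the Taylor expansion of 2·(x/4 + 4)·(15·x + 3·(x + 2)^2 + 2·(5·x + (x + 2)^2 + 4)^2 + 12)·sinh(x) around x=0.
2596·x^2 + 1216·x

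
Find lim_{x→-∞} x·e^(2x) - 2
The product is a 0·∞ indeterminate form at x → -∞.
Rewrite the product as x / e^(-2x) (an ∞/∞ form) and apply L'Hôpital, or use the standard hierarchy e^(2|x|) ≫ |x| as x → -∞.
The indeterminate product → 0, so the limit = -2.

Final answer: -2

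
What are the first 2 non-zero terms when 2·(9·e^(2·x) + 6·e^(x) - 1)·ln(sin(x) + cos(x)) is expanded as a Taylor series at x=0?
20·x^2 + 28·x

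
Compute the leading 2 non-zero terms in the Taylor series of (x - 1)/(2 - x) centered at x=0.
x/4 - 1/2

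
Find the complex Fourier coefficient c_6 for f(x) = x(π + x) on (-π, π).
Compute the real Fourier coefficients first: a_6 = 1/9, b_6 = -π/3.
Then c_6 = (a_6 − i·b_6)/2 = 1/18 + i·π/6.

Final answer: 1/18 + i·π/6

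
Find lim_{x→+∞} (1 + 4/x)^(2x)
As x → +∞: write (1 + 4/x)^(2x) = ((1 + 4/x)^x)^2 → (e^4)^2 = e^8.
Limit = e^(8).

Final answer: e^(8)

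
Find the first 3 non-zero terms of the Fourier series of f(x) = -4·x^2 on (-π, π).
16·cos(x) - 4·cos(2·x) - 4·π^2/3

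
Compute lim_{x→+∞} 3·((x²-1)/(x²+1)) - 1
Evaluate the dominant behaviour as x → +∞; each term tends to a finite value or vanishes.
Limit = 2.

Final answer: 2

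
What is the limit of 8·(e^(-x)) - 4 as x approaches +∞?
Evaluate the dominant behaviour as x → +∞; each term tends to a finite value or vanishes.
Limit = -4.

Final answer: -4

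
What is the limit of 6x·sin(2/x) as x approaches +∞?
As x → +∞: let u = 2/x → 0⁺; then 6·x·sin(2/x) = 6·2·sin(u)/u → 6·2·1 = 12.
Limit = 12.

Final answer: 12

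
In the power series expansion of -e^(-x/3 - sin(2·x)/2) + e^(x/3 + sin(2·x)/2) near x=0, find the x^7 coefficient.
Expand to order 7: -e^(-x/3 - sin(2·x)/2) + e^(x/3 + sin(2·x)/2) = 435128·x^7/688905 - 3092·x^5/3645 - 44·x^3/81 + 8·x/3 + O(x^8).
The coefficient of x^7 is 435128/688905.

Final answer: 435128/688905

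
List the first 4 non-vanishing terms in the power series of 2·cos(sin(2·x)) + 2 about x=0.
-296·x^6/45 + 20·x^4/3 - 4·x^2 + 4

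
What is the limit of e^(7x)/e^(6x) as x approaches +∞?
This is an ∞/∞ indeterminate form as x → +∞.
Rewrite e^(7x)/e^(6x) = e^((7−6)x) = e^(x); the exponent coefficient is 1 > 0 so e^(x) → ∞.
Limit = ∞.

Final answer: ∞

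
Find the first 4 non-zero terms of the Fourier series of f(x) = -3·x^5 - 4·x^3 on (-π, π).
(-672 - 6·π^4 + 112·π^2)·sin(x) + (-11·π^2 + 33/2 + 3·π^4)·sin(2·x) + (-2·π^4 - 32/27 + 16·π^2/9)·sin(3·x) + (-3/64 + π^2/8 + 3·π^4/2)·sin(4·x)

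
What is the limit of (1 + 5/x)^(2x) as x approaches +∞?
As x → +∞: write (1 + 5/x)^(2x) = ((1 + 5/x)^x)^2 → (e^5)^2 = e^10.
Limit = e^(10).

Final answer: e^(10)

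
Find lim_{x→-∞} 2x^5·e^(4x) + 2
The product is a 0·∞ indeterminate form at x → -∞.
Rewrite the product as 2x^5 / e^(-4x) (an ∞/∞ form) and apply L'Hôpital, or use the standard hierarchy e^(4|x|) ≫ |x^5| as x → -∞.
The indeterminate product → 0, so the limit = 2.

Final answer: 2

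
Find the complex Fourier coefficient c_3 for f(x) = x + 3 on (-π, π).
Compute the real Fourier coefficients first: a_3 = 0, b_3 = 2/3.
Then c_3 = (a_3 − i·b_3)/2 = -i/3.

Final answer: -i/3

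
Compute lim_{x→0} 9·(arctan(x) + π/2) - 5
Direct substitution at x = 0 gives -5 + 9·π/2.

Final answer: -5 + 9·π/2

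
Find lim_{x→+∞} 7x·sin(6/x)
As x → +∞: let u = 6/x → 0⁺; then 7·x·sin(6/x) = 7·6·sin(u)/u → 7·6·1 = 42.
Limit = 42.

Final answer: 42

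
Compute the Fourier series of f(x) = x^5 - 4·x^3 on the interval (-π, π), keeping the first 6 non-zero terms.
(-48·π^2 + 2·π^4 + 288)·sin(x) + (-π^4 - 27/2 + 9·π^2)·sin(2·x) + (-112·π^2/27 + 224/81 + 2·π^4/3)·sin(3·x) + (-π^4/2 - 63/64 + 21·π^2/8)·sin(4·x) + (-48·π^2/25 + 288/625 + 2·π^4/5)·sin(5·x) + (-π^4/3 - 41/162 + 41·π^2/27)·sin(6·x)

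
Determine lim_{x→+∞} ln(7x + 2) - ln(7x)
This is an ∞ − ∞ indeterminate form.
Combine the logarithms: ln(7x+2) − ln(7x) = ln((7x+2)/(7x)) = ln(1 + 2/(7x)) → ln(1) = 0.
Limit = 0.

Final answer: 0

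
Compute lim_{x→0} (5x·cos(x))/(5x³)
Both numerator and denominator → 0 as x → 0; this is a 0/0 indeterminate form.
Expand each to leading order near x = 0: numerator ~ 5·x, denominator ~ 5·x^3.
The limit of the ratio is ∞.

Final answer: ∞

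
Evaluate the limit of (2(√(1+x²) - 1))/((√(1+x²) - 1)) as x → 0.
Both numerator and denominator → 0 as x → 0; this is a 0/0 indeterminate form.
Expand each to leading order near x = 0: numerator ~ x^2, denominator ~ x^2/2.
The limit of the ratio is 2.

Final answer: 2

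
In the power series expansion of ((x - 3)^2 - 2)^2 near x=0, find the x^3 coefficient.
Expand to order 3: ((x - 3)^2 - 2)^2 = -12·x^3 + 50·x^2 - 84·x + 49 + O(x^4).
The coefficient of x^3 is -12.

Final answer: -12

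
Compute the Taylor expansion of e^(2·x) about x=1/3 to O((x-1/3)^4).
e^(2/3) + 2·e^(2/3)·(x - 1/3) + 2·e^(2/3)·(x - 1/3)^2 + 4·e^(2/3)·(x - 1/3)^3/3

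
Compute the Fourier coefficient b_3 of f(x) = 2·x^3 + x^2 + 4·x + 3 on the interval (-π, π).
b_3 = (1/π) ∫_{-π}^{π} f(x)·sin(3x) dx.
Evaluate the integral (use parity and integration by parts as needed): b_3 = 16/9 + 4·π^2/3.

Final answer: 16/9 + 4·π^2/3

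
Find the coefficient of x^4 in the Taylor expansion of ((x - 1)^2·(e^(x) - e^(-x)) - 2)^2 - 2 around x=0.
Expand to order 4: ((x - 1)^2·(e^(x) - e^(-x)) - 2)^2 - 2 = 28·x^4 - 76·x^3/3 + 20·x^2 - 8·x + 2 + O(x^5).
The coefficient of x^4 is 28.

Final answer: 28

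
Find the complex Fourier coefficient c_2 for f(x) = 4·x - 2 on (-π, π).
Compute the real Fourier coefficients first: a_2 = 0, b_2 = -4.
Then c_2 = (a_2 − i·b_2)/2 = 2·i.

Final answer: 2·i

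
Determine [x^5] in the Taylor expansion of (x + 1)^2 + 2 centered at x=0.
Expand to order 5: (x + 1)^2 + 2 = x^2 + 2·x + 3 + O(x^6).
The coefficient of x^5 is 0.

Final answer: 0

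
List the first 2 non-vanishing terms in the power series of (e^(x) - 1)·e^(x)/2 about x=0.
3·x^2/4 + x/2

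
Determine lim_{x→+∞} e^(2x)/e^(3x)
This is an ∞/∞ indeterminate form as x → +∞.
Rewrite e^(2x)/e^(3x) = e^((2−3)x) = e^(-x); the exponent coefficient is -1 < 0 so e^(-x) → 0.
Limit = 0.

Final answer: 0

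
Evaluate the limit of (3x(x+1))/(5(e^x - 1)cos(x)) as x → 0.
Both numerator and denominator → 0 as x → 0; this is a 0/0 indeterminate form.
Expand each to leading order near x = 0: numerator ~ 3·x, denominator ~ 5·x.
The limit of the ratio is 3/5.

Final answer: 3/5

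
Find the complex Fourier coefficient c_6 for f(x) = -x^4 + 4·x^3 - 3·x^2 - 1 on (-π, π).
Compute the real Fourier coefficients first: a_6 = -2·π^2/9 - 8/27, b_6 = 2/9 - 4·π^2/3.
Then c_6 = (a_6 − i·b_6)/2 = -π^2/9 - 4/27 - i/9 + 2·i·π^2/3.

Final answer: -π^2/9 - 4/27 - i/9 + 2·i·π^2/3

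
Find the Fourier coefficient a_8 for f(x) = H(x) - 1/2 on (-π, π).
a_8 = (1/π) ∫_{-π}^{π} f(x)·cos(8x) dx.
Evaluate the integral (use parity and integration by parts as needed): a_8 = 0.

Final answer: 0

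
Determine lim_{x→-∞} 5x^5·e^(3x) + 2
The product is a 0·∞ indeterminate form at x → -∞.
Rewrite the product as 5x^5 / e^(-3x) (an ∞/∞ form) and apply L'Hôpital, or use the standard hierarchy e^(3|x|) ≫ |x^5| as x → -∞.
The indeterminate product → 0, so the limit = 2.

Final answer: 2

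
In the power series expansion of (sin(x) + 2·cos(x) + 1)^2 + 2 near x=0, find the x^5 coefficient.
Expand to order 5: (sin(x) + 2·cos(x) + 1)^2 + 2 = 11·x^5/20 + 7·x^4/6 - 3·x^3 - 5·x^2 + 6·x + 11 + O(x^6).
The coefficient of x^5 is 11/20.

Final answer: 11/20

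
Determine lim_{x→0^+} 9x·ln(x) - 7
The product is a 0·∞ indeterminate form at x → 0⁺.
Rewrite the product as 9·ln(x) / x^(-1) and apply L'Hôpital, or use the standard hierarchy x^(-1) ≫ |ln x| as x → 0⁺.
The indeterminate product → 0, so the limit = -7.

Final answer: -7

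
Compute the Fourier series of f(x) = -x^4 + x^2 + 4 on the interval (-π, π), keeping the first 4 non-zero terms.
(-52 + 8·π^2)·cos(x) + (4 - 2·π^2)·cos(2·x) + (-28/27 + 8·π^2/9)·cos(3·x) - π^4/5 + π^2/3 + 4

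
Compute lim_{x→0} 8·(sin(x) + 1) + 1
Direct substitution at x = 0 gives 9.

Final answer: 9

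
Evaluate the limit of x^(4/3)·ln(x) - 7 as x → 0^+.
The product is a 0·∞ indeterminate form at x → 0⁺.
Rewrite the product as ln(x) / x^(-4/3) and apply L'Hôpital, or use the standard hierarchy x^(-4/3) ≫ |ln x| as x → 0⁺.
The indeterminate product → 0, so the limit = -7.

Final answer: -7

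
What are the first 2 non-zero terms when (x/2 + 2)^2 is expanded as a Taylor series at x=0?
2·x + 4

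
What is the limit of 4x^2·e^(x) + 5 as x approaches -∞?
The product is a 0·∞ indeterminate form at x → -∞.
Rewrite the product as 4x^2 / e^(-x) (an ∞/∞ form) and apply L'Hôpital, or use the standard hierarchy e^(|x|) ≫ |x^2| as x → -∞.
The indeterminate product → 0, so the limit = 5.

Final answer: 5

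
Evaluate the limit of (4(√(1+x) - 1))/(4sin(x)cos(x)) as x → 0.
Both numerator and denominator → 0 as x → 0; this is a 0/0 indeterminate form.
Expand each to leading order near x = 0: numerator ~ 2·x, denominator ~ 4·x.
The limit of the ratio is 1/2.

Final answer: 1/2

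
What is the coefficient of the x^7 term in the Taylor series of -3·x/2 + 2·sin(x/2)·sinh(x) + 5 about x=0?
Expand to order 7: -3·x/2 + 2·sin(x/2)·sinh(x) + 5 = 11·x^6/5760 + x^4/8 + x^2 - 3·x/2 + 5 + O(x^8).
The coefficient of x^7 is 0.

Final answer: 0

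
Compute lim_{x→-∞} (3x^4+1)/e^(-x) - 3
The quotient is an ∞/∞ indeterminate form as x → -∞.
Compare growth rates of the dominant terms (exponentials ≫ polynomials ≫ logarithms), or apply L'Hôpital's rule; the quotient → 0.
Adding the constant: 0 - 3 = -3. Limit = -3.

Final answer: -3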